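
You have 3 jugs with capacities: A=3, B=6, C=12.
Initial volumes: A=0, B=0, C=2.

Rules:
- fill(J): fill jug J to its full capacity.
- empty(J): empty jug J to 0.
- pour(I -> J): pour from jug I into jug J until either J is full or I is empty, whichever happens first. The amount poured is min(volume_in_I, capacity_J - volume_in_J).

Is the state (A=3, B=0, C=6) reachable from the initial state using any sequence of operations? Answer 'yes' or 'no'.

Answer: yes

Derivation:
BFS from (A=0, B=0, C=2):
  1. fill(A) -> (A=3 B=0 C=2)
  2. fill(B) -> (A=3 B=6 C=2)
  3. empty(C) -> (A=3 B=6 C=0)
  4. pour(B -> C) -> (A=3 B=0 C=6)
Target reached → yes.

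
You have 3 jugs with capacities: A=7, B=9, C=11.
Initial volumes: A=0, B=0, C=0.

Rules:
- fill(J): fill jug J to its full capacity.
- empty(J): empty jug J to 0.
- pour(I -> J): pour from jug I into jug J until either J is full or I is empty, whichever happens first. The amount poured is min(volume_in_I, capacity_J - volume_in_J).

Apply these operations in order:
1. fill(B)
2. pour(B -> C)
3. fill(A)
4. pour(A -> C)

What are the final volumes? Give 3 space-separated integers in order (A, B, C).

Step 1: fill(B) -> (A=0 B=9 C=0)
Step 2: pour(B -> C) -> (A=0 B=0 C=9)
Step 3: fill(A) -> (A=7 B=0 C=9)
Step 4: pour(A -> C) -> (A=5 B=0 C=11)

Answer: 5 0 11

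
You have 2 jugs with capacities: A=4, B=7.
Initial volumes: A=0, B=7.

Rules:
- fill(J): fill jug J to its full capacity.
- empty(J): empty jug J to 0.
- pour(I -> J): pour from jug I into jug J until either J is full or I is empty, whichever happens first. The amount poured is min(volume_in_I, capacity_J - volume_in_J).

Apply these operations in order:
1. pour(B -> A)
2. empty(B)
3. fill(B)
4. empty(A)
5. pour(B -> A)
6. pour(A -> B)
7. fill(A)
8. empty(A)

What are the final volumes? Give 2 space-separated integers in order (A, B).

Step 1: pour(B -> A) -> (A=4 B=3)
Step 2: empty(B) -> (A=4 B=0)
Step 3: fill(B) -> (A=4 B=7)
Step 4: empty(A) -> (A=0 B=7)
Step 5: pour(B -> A) -> (A=4 B=3)
Step 6: pour(A -> B) -> (A=0 B=7)
Step 7: fill(A) -> (A=4 B=7)
Step 8: empty(A) -> (A=0 B=7)

Answer: 0 7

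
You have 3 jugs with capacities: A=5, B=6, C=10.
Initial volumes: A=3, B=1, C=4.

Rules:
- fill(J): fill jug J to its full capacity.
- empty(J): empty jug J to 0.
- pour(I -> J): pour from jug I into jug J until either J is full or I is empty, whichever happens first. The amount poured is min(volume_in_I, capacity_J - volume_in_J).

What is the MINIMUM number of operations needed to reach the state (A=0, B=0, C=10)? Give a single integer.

BFS from (A=3, B=1, C=4). One shortest path:
  1. fill(A) -> (A=5 B=1 C=4)
  2. pour(A -> B) -> (A=0 B=6 C=4)
  3. pour(B -> C) -> (A=0 B=0 C=10)
Reached target in 3 moves.

Answer: 3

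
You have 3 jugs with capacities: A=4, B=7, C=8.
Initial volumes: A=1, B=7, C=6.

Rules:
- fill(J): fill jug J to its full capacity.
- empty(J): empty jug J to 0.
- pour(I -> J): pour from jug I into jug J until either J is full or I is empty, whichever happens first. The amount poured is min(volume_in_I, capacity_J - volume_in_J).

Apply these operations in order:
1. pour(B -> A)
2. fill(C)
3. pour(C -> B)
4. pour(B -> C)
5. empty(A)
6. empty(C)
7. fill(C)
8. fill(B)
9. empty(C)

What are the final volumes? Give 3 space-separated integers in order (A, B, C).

Answer: 0 7 0

Derivation:
Step 1: pour(B -> A) -> (A=4 B=4 C=6)
Step 2: fill(C) -> (A=4 B=4 C=8)
Step 3: pour(C -> B) -> (A=4 B=7 C=5)
Step 4: pour(B -> C) -> (A=4 B=4 C=8)
Step 5: empty(A) -> (A=0 B=4 C=8)
Step 6: empty(C) -> (A=0 B=4 C=0)
Step 7: fill(C) -> (A=0 B=4 C=8)
Step 8: fill(B) -> (A=0 B=7 C=8)
Step 9: empty(C) -> (A=0 B=7 C=0)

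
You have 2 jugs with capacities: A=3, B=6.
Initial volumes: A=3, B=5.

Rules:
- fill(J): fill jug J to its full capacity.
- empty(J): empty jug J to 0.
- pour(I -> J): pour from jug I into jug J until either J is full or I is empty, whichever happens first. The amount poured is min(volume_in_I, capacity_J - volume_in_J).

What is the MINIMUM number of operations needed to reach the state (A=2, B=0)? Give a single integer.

Answer: 2

Derivation:
BFS from (A=3, B=5). One shortest path:
  1. pour(A -> B) -> (A=2 B=6)
  2. empty(B) -> (A=2 B=0)
Reached target in 2 moves.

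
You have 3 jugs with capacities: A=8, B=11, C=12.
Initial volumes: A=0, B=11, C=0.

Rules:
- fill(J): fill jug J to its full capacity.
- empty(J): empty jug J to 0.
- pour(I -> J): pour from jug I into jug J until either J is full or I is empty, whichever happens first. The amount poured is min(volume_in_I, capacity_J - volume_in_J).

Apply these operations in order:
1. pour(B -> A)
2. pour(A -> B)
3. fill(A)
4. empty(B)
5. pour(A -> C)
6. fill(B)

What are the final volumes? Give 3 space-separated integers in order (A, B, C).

Step 1: pour(B -> A) -> (A=8 B=3 C=0)
Step 2: pour(A -> B) -> (A=0 B=11 C=0)
Step 3: fill(A) -> (A=8 B=11 C=0)
Step 4: empty(B) -> (A=8 B=0 C=0)
Step 5: pour(A -> C) -> (A=0 B=0 C=8)
Step 6: fill(B) -> (A=0 B=11 C=8)

Answer: 0 11 8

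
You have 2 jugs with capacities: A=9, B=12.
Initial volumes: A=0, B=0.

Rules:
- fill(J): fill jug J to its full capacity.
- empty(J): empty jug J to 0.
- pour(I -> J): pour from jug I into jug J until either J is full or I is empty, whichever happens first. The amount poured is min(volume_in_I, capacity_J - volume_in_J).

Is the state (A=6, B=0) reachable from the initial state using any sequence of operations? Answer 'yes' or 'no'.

BFS from (A=0, B=0):
  1. fill(A) -> (A=9 B=0)
  2. pour(A -> B) -> (A=0 B=9)
  3. fill(A) -> (A=9 B=9)
  4. pour(A -> B) -> (A=6 B=12)
  5. empty(B) -> (A=6 B=0)
Target reached → yes.

Answer: yes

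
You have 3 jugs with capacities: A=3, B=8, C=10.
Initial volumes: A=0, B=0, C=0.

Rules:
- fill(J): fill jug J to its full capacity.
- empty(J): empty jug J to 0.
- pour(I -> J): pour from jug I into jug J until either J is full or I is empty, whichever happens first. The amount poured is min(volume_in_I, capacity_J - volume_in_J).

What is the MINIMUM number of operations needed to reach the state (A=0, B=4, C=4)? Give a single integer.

BFS from (A=0, B=0, C=0). One shortest path:
  1. fill(A) -> (A=3 B=0 C=0)
  2. fill(B) -> (A=3 B=8 C=0)
  3. pour(A -> C) -> (A=0 B=8 C=3)
  4. pour(B -> C) -> (A=0 B=1 C=10)
  5. pour(C -> A) -> (A=3 B=1 C=7)
  6. empty(A) -> (A=0 B=1 C=7)
  7. pour(C -> A) -> (A=3 B=1 C=4)
  8. pour(A -> B) -> (A=0 B=4 C=4)
Reached target in 8 moves.

Answer: 8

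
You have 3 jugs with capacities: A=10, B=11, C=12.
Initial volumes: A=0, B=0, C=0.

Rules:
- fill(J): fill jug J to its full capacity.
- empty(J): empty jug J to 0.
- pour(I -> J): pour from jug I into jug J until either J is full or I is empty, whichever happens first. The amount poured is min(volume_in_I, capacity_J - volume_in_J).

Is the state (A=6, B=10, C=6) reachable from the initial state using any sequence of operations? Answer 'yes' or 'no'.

BFS explored all 726 reachable states.
Reachable set includes: (0,0,0), (0,0,1), (0,0,2), (0,0,3), (0,0,4), (0,0,5), (0,0,6), (0,0,7), (0,0,8), (0,0,9), (0,0,10), (0,0,11) ...
Target (A=6, B=10, C=6) not in reachable set → no.

Answer: no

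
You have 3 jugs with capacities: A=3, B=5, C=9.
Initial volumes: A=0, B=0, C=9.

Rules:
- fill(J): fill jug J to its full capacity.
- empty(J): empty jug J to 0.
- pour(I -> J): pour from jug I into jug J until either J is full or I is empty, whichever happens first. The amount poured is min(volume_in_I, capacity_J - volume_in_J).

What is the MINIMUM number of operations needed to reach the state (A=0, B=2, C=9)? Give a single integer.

BFS from (A=0, B=0, C=9). One shortest path:
  1. fill(B) -> (A=0 B=5 C=9)
  2. pour(B -> A) -> (A=3 B=2 C=9)
  3. empty(A) -> (A=0 B=2 C=9)
Reached target in 3 moves.

Answer: 3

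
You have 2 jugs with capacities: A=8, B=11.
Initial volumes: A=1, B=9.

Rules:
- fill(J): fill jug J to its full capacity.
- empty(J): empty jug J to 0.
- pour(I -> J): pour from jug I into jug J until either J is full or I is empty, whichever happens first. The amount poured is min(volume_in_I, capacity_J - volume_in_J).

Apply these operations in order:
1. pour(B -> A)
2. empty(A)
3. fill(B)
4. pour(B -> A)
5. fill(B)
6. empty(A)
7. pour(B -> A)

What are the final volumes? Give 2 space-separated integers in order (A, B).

Answer: 8 3

Derivation:
Step 1: pour(B -> A) -> (A=8 B=2)
Step 2: empty(A) -> (A=0 B=2)
Step 3: fill(B) -> (A=0 B=11)
Step 4: pour(B -> A) -> (A=8 B=3)
Step 5: fill(B) -> (A=8 B=11)
Step 6: empty(A) -> (A=0 B=11)
Step 7: pour(B -> A) -> (A=8 B=3)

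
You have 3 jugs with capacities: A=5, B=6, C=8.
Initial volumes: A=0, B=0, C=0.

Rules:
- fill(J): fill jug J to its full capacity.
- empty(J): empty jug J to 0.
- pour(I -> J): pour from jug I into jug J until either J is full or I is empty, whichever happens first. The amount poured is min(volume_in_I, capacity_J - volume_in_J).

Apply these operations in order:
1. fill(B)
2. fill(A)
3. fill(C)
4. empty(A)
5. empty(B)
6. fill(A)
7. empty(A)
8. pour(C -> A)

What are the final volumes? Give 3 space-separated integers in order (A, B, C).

Step 1: fill(B) -> (A=0 B=6 C=0)
Step 2: fill(A) -> (A=5 B=6 C=0)
Step 3: fill(C) -> (A=5 B=6 C=8)
Step 4: empty(A) -> (A=0 B=6 C=8)
Step 5: empty(B) -> (A=0 B=0 C=8)
Step 6: fill(A) -> (A=5 B=0 C=8)
Step 7: empty(A) -> (A=0 B=0 C=8)
Step 8: pour(C -> A) -> (A=5 B=0 C=3)

Answer: 5 0 3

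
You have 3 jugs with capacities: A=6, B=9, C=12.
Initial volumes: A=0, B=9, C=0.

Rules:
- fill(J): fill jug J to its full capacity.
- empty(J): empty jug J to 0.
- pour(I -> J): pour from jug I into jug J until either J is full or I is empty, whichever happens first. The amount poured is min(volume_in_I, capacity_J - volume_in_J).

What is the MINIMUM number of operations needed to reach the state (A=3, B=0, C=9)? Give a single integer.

Answer: 5

Derivation:
BFS from (A=0, B=9, C=0). One shortest path:
  1. empty(B) -> (A=0 B=0 C=0)
  2. fill(C) -> (A=0 B=0 C=12)
  3. pour(C -> B) -> (A=0 B=9 C=3)
  4. pour(C -> A) -> (A=3 B=9 C=0)
  5. pour(B -> C) -> (A=3 B=0 C=9)
Reached target in 5 moves.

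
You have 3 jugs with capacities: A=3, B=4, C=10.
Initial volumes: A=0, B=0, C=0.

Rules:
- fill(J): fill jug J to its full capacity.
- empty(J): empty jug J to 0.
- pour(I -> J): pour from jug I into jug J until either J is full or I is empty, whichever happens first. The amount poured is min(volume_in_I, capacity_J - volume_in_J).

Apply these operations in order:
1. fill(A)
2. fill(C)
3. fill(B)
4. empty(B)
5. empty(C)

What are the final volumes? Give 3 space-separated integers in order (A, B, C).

Answer: 3 0 0

Derivation:
Step 1: fill(A) -> (A=3 B=0 C=0)
Step 2: fill(C) -> (A=3 B=0 C=10)
Step 3: fill(B) -> (A=3 B=4 C=10)
Step 4: empty(B) -> (A=3 B=0 C=10)
Step 5: empty(C) -> (A=3 B=0 C=0)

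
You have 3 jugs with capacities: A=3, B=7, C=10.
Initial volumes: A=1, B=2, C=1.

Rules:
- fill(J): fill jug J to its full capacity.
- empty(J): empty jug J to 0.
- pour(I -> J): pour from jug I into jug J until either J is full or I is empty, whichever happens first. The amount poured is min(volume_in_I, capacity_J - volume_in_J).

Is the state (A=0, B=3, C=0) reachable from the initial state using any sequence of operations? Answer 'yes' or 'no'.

Answer: yes

Derivation:
BFS from (A=1, B=2, C=1):
  1. empty(A) -> (A=0 B=2 C=1)
  2. pour(C -> B) -> (A=0 B=3 C=0)
Target reached → yes.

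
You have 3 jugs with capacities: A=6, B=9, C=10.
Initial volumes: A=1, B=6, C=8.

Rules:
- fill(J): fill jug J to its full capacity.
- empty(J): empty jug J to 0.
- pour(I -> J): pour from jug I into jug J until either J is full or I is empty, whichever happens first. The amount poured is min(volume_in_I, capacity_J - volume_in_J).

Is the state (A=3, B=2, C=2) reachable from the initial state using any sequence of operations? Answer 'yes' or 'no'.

BFS explored all 411 reachable states.
Reachable set includes: (0,0,0), (0,0,1), (0,0,2), (0,0,3), (0,0,4), (0,0,5), (0,0,6), (0,0,7), (0,0,8), (0,0,9), (0,0,10), (0,1,0) ...
Target (A=3, B=2, C=2) not in reachable set → no.

Answer: no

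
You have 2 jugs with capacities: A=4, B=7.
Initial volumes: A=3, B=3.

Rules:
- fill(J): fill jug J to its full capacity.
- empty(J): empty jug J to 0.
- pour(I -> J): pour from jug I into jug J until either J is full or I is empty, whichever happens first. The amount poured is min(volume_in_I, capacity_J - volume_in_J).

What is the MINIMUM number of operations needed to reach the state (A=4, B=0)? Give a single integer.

BFS from (A=3, B=3). One shortest path:
  1. fill(A) -> (A=4 B=3)
  2. empty(B) -> (A=4 B=0)
Reached target in 2 moves.

Answer: 2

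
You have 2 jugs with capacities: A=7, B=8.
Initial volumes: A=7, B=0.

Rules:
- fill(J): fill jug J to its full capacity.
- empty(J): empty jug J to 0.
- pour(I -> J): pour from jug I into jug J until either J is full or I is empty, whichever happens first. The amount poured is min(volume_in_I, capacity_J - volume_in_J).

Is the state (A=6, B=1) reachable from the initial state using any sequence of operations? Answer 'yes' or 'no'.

Answer: no

Derivation:
BFS explored all 30 reachable states.
Reachable set includes: (0,0), (0,1), (0,2), (0,3), (0,4), (0,5), (0,6), (0,7), (0,8), (1,0), (1,8), (2,0) ...
Target (A=6, B=1) not in reachable set → no.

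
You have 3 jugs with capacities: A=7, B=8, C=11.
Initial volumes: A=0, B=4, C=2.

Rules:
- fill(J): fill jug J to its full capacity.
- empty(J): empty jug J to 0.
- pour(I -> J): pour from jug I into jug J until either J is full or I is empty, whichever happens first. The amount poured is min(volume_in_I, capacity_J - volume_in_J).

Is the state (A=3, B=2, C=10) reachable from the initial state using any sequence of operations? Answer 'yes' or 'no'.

BFS explored all 444 reachable states.
Reachable set includes: (0,0,0), (0,0,1), (0,0,2), (0,0,3), (0,0,4), (0,0,5), (0,0,6), (0,0,7), (0,0,8), (0,0,9), (0,0,10), (0,0,11) ...
Target (A=3, B=2, C=10) not in reachable set → no.

Answer: no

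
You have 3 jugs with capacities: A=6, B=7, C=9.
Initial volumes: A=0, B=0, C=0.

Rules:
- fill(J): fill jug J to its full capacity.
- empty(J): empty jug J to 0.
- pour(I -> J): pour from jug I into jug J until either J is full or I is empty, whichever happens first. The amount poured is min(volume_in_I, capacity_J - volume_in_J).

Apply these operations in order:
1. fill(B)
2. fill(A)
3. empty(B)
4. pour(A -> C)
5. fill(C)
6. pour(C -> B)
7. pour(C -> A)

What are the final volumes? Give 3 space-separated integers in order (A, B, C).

Answer: 2 7 0

Derivation:
Step 1: fill(B) -> (A=0 B=7 C=0)
Step 2: fill(A) -> (A=6 B=7 C=0)
Step 3: empty(B) -> (A=6 B=0 C=0)
Step 4: pour(A -> C) -> (A=0 B=0 C=6)
Step 5: fill(C) -> (A=0 B=0 C=9)
Step 6: pour(C -> B) -> (A=0 B=7 C=2)
Step 7: pour(C -> A) -> (A=2 B=7 C=0)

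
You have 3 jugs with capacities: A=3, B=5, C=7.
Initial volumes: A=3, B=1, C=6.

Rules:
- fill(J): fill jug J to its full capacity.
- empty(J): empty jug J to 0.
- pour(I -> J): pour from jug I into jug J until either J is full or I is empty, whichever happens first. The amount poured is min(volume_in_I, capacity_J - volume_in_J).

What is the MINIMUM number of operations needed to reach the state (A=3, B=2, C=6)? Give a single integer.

BFS from (A=3, B=1, C=6). One shortest path:
  1. empty(A) -> (A=0 B=1 C=6)
  2. fill(B) -> (A=0 B=5 C=6)
  3. pour(B -> A) -> (A=3 B=2 C=6)
Reached target in 3 moves.

Answer: 3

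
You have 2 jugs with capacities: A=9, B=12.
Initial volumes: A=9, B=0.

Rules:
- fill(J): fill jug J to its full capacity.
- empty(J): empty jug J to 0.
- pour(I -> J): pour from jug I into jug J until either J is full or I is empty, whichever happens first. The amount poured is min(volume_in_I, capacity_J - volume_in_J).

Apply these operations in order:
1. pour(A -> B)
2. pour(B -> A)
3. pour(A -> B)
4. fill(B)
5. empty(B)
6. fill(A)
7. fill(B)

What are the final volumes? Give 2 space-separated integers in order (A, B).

Step 1: pour(A -> B) -> (A=0 B=9)
Step 2: pour(B -> A) -> (A=9 B=0)
Step 3: pour(A -> B) -> (A=0 B=9)
Step 4: fill(B) -> (A=0 B=12)
Step 5: empty(B) -> (A=0 B=0)
Step 6: fill(A) -> (A=9 B=0)
Step 7: fill(B) -> (A=9 B=12)

Answer: 9 12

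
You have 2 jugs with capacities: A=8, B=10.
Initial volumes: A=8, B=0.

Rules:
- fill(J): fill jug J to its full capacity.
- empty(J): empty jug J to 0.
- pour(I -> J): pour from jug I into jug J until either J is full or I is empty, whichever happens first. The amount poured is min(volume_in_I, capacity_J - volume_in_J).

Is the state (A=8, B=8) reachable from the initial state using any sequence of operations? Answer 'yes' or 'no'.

Answer: yes

Derivation:
BFS from (A=8, B=0):
  1. pour(A -> B) -> (A=0 B=8)
  2. fill(A) -> (A=8 B=8)
Target reached → yes.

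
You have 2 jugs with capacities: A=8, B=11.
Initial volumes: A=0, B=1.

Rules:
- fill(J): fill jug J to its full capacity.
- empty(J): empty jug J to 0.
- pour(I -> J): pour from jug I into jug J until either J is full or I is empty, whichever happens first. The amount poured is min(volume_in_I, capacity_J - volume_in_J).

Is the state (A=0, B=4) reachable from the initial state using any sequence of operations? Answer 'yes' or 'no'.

Answer: yes

Derivation:
BFS from (A=0, B=1):
  1. pour(B -> A) -> (A=1 B=0)
  2. fill(B) -> (A=1 B=11)
  3. pour(B -> A) -> (A=8 B=4)
  4. empty(A) -> (A=0 B=4)
Target reached → yes.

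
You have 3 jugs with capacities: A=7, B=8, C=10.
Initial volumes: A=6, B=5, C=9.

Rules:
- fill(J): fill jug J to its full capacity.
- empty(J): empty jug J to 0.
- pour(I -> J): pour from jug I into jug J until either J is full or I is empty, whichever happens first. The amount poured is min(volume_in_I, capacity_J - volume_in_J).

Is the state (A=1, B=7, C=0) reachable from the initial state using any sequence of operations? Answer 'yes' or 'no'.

BFS from (A=6, B=5, C=9):
  1. empty(B) -> (A=6 B=0 C=9)
  2. pour(C -> B) -> (A=6 B=8 C=1)
  3. pour(B -> A) -> (A=7 B=7 C=1)
  4. empty(A) -> (A=0 B=7 C=1)
  5. pour(C -> A) -> (A=1 B=7 C=0)
Target reached → yes.

Answer: yes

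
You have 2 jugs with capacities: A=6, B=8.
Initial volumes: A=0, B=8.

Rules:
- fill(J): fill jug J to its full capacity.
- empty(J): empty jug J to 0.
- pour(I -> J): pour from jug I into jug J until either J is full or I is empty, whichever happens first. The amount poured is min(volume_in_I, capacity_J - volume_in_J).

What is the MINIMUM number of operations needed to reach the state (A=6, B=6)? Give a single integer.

BFS from (A=0, B=8). One shortest path:
  1. fill(A) -> (A=6 B=8)
  2. empty(B) -> (A=6 B=0)
  3. pour(A -> B) -> (A=0 B=6)
  4. fill(A) -> (A=6 B=6)
Reached target in 4 moves.

Answer: 4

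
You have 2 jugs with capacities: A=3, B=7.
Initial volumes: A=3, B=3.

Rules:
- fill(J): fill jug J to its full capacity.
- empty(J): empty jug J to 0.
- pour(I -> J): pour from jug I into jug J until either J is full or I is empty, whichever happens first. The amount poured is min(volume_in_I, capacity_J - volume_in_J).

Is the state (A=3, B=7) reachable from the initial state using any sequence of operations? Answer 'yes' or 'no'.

BFS from (A=3, B=3):
  1. fill(B) -> (A=3 B=7)
Target reached → yes.

Answer: yes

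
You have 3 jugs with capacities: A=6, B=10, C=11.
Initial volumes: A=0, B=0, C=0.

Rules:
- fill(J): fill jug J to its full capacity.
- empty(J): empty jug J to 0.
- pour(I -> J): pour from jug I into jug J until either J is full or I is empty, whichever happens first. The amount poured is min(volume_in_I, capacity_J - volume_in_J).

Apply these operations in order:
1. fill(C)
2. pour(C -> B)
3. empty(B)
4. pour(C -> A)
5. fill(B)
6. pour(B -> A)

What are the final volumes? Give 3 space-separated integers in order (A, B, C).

Step 1: fill(C) -> (A=0 B=0 C=11)
Step 2: pour(C -> B) -> (A=0 B=10 C=1)
Step 3: empty(B) -> (A=0 B=0 C=1)
Step 4: pour(C -> A) -> (A=1 B=0 C=0)
Step 5: fill(B) -> (A=1 B=10 C=0)
Step 6: pour(B -> A) -> (A=6 B=5 C=0)

Answer: 6 5 0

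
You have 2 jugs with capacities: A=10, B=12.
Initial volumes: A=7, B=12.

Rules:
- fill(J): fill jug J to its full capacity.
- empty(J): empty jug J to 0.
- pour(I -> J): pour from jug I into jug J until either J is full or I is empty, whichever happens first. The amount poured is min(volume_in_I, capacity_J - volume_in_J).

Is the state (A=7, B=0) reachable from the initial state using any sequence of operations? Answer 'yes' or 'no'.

BFS from (A=7, B=12):
  1. empty(B) -> (A=7 B=0)
Target reached → yes.

Answer: yes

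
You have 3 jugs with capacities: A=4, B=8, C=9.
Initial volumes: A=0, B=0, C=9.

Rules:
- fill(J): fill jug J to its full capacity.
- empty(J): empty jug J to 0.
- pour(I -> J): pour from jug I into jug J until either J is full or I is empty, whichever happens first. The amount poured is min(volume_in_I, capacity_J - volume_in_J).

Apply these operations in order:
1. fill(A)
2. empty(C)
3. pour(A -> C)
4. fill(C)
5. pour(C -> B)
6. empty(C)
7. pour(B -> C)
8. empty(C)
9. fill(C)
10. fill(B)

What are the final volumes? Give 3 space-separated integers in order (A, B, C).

Answer: 0 8 9

Derivation:
Step 1: fill(A) -> (A=4 B=0 C=9)
Step 2: empty(C) -> (A=4 B=0 C=0)
Step 3: pour(A -> C) -> (A=0 B=0 C=4)
Step 4: fill(C) -> (A=0 B=0 C=9)
Step 5: pour(C -> B) -> (A=0 B=8 C=1)
Step 6: empty(C) -> (A=0 B=8 C=0)
Step 7: pour(B -> C) -> (A=0 B=0 C=8)
Step 8: empty(C) -> (A=0 B=0 C=0)
Step 9: fill(C) -> (A=0 B=0 C=9)
Step 10: fill(B) -> (A=0 B=8 C=9)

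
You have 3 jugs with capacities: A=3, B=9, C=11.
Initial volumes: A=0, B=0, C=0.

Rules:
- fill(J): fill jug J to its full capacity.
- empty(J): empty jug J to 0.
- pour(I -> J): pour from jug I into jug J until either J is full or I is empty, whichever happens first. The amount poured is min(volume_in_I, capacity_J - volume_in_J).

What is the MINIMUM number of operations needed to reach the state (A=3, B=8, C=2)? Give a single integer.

Answer: 7

Derivation:
BFS from (A=0, B=0, C=0). One shortest path:
  1. fill(C) -> (A=0 B=0 C=11)
  2. pour(C -> B) -> (A=0 B=9 C=2)
  3. empty(B) -> (A=0 B=0 C=2)
  4. pour(C -> A) -> (A=2 B=0 C=0)
  5. fill(C) -> (A=2 B=0 C=11)
  6. pour(C -> B) -> (A=2 B=9 C=2)
  7. pour(B -> A) -> (A=3 B=8 C=2)
Reached target in 7 moves.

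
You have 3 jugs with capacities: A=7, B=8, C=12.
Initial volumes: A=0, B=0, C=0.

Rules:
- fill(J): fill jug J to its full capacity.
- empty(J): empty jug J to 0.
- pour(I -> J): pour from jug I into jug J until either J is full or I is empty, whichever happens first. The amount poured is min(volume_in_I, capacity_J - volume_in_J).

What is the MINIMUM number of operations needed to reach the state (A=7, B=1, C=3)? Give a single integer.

Answer: 7

Derivation:
BFS from (A=0, B=0, C=0). One shortest path:
  1. fill(A) -> (A=7 B=0 C=0)
  2. fill(C) -> (A=7 B=0 C=12)
  3. pour(A -> B) -> (A=0 B=7 C=12)
  4. pour(C -> B) -> (A=0 B=8 C=11)
  5. empty(B) -> (A=0 B=0 C=11)
  6. pour(C -> B) -> (A=0 B=8 C=3)
  7. pour(B -> A) -> (A=7 B=1 C=3)
Reached target in 7 moves.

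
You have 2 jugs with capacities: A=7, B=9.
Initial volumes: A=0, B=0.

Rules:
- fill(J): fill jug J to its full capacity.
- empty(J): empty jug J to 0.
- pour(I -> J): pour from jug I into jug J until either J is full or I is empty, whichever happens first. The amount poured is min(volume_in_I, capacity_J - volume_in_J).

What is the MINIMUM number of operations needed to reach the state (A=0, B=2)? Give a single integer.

BFS from (A=0, B=0). One shortest path:
  1. fill(B) -> (A=0 B=9)
  2. pour(B -> A) -> (A=7 B=2)
  3. empty(A) -> (A=0 B=2)
Reached target in 3 moves.

Answer: 3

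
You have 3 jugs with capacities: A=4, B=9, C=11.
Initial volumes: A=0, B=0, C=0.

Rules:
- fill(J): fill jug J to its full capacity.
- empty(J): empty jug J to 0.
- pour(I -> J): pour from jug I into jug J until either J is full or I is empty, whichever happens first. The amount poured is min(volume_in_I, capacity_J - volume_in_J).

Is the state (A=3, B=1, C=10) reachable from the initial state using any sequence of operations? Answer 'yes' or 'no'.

Answer: no

Derivation:
BFS explored all 360 reachable states.
Reachable set includes: (0,0,0), (0,0,1), (0,0,2), (0,0,3), (0,0,4), (0,0,5), (0,0,6), (0,0,7), (0,0,8), (0,0,9), (0,0,10), (0,0,11) ...
Target (A=3, B=1, C=10) not in reachable set → no.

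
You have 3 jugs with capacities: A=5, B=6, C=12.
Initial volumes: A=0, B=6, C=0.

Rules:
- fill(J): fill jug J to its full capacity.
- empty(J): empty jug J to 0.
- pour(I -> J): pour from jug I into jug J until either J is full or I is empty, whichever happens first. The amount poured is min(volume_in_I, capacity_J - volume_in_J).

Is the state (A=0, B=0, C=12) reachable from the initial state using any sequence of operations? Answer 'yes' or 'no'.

Answer: yes

Derivation:
BFS from (A=0, B=6, C=0):
  1. empty(B) -> (A=0 B=0 C=0)
  2. fill(C) -> (A=0 B=0 C=12)
Target reached → yes.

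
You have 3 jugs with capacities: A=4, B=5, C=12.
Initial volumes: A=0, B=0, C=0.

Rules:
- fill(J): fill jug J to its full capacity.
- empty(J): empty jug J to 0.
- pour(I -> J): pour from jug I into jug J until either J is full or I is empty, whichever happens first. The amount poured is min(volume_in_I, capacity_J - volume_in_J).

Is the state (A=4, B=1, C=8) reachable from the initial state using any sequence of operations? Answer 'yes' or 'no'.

BFS from (A=0, B=0, C=0):
  1. fill(B) -> (A=0 B=5 C=0)
  2. fill(C) -> (A=0 B=5 C=12)
  3. pour(B -> A) -> (A=4 B=1 C=12)
  4. empty(A) -> (A=0 B=1 C=12)
  5. pour(C -> A) -> (A=4 B=1 C=8)
Target reached → yes.

Answer: yes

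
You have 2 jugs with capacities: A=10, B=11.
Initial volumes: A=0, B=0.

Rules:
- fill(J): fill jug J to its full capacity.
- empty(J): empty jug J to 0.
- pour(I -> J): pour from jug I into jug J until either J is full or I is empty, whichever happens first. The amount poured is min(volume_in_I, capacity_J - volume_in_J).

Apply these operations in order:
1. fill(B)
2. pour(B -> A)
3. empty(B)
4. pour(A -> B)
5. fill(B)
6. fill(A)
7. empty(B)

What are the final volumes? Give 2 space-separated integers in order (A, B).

Step 1: fill(B) -> (A=0 B=11)
Step 2: pour(B -> A) -> (A=10 B=1)
Step 3: empty(B) -> (A=10 B=0)
Step 4: pour(A -> B) -> (A=0 B=10)
Step 5: fill(B) -> (A=0 B=11)
Step 6: fill(A) -> (A=10 B=11)
Step 7: empty(B) -> (A=10 B=0)

Answer: 10 0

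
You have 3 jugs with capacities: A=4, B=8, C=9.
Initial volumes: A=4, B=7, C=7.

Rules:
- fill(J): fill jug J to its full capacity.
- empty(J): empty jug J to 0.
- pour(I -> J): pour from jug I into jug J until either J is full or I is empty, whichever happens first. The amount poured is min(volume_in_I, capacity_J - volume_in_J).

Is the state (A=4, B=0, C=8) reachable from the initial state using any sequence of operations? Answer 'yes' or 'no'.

Answer: yes

Derivation:
BFS from (A=4, B=7, C=7):
  1. fill(B) -> (A=4 B=8 C=7)
  2. empty(C) -> (A=4 B=8 C=0)
  3. pour(B -> C) -> (A=4 B=0 C=8)
Target reached → yes.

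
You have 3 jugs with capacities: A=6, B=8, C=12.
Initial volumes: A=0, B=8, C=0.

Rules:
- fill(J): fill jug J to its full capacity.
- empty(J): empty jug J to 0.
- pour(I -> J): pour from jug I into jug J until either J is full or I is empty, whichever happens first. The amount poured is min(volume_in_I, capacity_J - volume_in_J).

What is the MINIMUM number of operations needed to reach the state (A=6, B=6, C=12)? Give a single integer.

Answer: 5

Derivation:
BFS from (A=0, B=8, C=0). One shortest path:
  1. fill(A) -> (A=6 B=8 C=0)
  2. empty(B) -> (A=6 B=0 C=0)
  3. fill(C) -> (A=6 B=0 C=12)
  4. pour(A -> B) -> (A=0 B=6 C=12)
  5. fill(A) -> (A=6 B=6 C=12)
Reached target in 5 moves.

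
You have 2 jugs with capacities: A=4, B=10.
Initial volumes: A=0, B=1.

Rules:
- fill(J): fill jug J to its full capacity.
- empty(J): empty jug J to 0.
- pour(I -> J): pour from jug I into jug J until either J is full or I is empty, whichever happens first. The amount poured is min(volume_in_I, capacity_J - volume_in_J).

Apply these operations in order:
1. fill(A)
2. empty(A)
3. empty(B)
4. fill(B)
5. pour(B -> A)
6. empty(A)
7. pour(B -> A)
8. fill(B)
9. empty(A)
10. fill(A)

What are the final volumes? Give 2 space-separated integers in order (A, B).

Answer: 4 10

Derivation:
Step 1: fill(A) -> (A=4 B=1)
Step 2: empty(A) -> (A=0 B=1)
Step 3: empty(B) -> (A=0 B=0)
Step 4: fill(B) -> (A=0 B=10)
Step 5: pour(B -> A) -> (A=4 B=6)
Step 6: empty(A) -> (A=0 B=6)
Step 7: pour(B -> A) -> (A=4 B=2)
Step 8: fill(B) -> (A=4 B=10)
Step 9: empty(A) -> (A=0 B=10)
Step 10: fill(A) -> (A=4 B=10)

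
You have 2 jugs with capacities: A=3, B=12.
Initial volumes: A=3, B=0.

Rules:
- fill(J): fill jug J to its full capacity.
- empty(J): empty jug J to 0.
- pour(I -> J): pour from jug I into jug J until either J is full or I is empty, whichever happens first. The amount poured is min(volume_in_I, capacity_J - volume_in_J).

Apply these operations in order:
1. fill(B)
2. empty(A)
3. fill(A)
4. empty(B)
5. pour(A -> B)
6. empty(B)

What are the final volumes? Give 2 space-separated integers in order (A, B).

Step 1: fill(B) -> (A=3 B=12)
Step 2: empty(A) -> (A=0 B=12)
Step 3: fill(A) -> (A=3 B=12)
Step 4: empty(B) -> (A=3 B=0)
Step 5: pour(A -> B) -> (A=0 B=3)
Step 6: empty(B) -> (A=0 B=0)

Answer: 0 0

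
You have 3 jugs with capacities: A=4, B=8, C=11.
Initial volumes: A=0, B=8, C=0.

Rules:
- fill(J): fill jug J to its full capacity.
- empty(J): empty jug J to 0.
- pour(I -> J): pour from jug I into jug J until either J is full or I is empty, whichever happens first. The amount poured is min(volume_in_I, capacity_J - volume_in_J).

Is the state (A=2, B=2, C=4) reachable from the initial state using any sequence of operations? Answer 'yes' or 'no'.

BFS explored all 330 reachable states.
Reachable set includes: (0,0,0), (0,0,1), (0,0,2), (0,0,3), (0,0,4), (0,0,5), (0,0,6), (0,0,7), (0,0,8), (0,0,9), (0,0,10), (0,0,11) ...
Target (A=2, B=2, C=4) not in reachable set → no.

Answer: no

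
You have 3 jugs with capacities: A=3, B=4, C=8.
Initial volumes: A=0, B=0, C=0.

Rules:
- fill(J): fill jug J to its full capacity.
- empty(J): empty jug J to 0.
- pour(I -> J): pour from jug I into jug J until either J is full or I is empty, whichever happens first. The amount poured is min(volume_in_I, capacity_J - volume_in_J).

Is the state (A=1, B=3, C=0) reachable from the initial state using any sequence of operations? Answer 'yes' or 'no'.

Answer: yes

Derivation:
BFS from (A=0, B=0, C=0):
  1. fill(B) -> (A=0 B=4 C=0)
  2. pour(B -> A) -> (A=3 B=1 C=0)
  3. pour(A -> C) -> (A=0 B=1 C=3)
  4. pour(B -> A) -> (A=1 B=0 C=3)
  5. pour(C -> B) -> (A=1 B=3 C=0)
Target reached → yes.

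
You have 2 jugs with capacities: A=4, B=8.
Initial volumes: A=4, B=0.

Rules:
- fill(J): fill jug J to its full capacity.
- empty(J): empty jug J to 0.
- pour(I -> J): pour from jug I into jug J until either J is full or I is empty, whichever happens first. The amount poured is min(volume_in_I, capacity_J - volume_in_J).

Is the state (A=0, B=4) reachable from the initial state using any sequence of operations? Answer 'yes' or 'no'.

BFS from (A=4, B=0):
  1. pour(A -> B) -> (A=0 B=4)
Target reached → yes.

Answer: yes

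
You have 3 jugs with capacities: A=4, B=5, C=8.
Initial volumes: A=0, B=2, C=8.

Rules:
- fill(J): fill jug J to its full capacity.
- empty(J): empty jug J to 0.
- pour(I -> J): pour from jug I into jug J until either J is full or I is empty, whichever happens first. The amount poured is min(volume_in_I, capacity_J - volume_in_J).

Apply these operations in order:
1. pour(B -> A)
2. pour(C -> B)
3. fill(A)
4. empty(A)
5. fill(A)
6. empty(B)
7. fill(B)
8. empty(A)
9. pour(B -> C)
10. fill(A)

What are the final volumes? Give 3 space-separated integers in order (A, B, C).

Step 1: pour(B -> A) -> (A=2 B=0 C=8)
Step 2: pour(C -> B) -> (A=2 B=5 C=3)
Step 3: fill(A) -> (A=4 B=5 C=3)
Step 4: empty(A) -> (A=0 B=5 C=3)
Step 5: fill(A) -> (A=4 B=5 C=3)
Step 6: empty(B) -> (A=4 B=0 C=3)
Step 7: fill(B) -> (A=4 B=5 C=3)
Step 8: empty(A) -> (A=0 B=5 C=3)
Step 9: pour(B -> C) -> (A=0 B=0 C=8)
Step 10: fill(A) -> (A=4 B=0 C=8)

Answer: 4 0 8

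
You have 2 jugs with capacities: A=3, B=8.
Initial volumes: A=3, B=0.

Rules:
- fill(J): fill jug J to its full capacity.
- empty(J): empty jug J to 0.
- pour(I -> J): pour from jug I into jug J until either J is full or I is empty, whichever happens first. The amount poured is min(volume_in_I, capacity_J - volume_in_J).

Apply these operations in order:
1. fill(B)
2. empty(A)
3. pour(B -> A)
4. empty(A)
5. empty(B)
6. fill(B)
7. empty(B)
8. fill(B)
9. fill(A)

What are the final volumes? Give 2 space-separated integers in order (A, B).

Step 1: fill(B) -> (A=3 B=8)
Step 2: empty(A) -> (A=0 B=8)
Step 3: pour(B -> A) -> (A=3 B=5)
Step 4: empty(A) -> (A=0 B=5)
Step 5: empty(B) -> (A=0 B=0)
Step 6: fill(B) -> (A=0 B=8)
Step 7: empty(B) -> (A=0 B=0)
Step 8: fill(B) -> (A=0 B=8)
Step 9: fill(A) -> (A=3 B=8)

Answer: 3 8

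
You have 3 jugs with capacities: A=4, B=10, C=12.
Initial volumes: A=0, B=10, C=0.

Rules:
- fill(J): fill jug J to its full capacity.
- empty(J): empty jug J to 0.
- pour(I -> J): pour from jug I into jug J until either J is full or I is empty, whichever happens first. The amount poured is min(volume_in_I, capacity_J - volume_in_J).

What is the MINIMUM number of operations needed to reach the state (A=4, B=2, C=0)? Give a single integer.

BFS from (A=0, B=10, C=0). One shortest path:
  1. pour(B -> A) -> (A=4 B=6 C=0)
  2. empty(A) -> (A=0 B=6 C=0)
  3. pour(B -> A) -> (A=4 B=2 C=0)
Reached target in 3 moves.

Answer: 3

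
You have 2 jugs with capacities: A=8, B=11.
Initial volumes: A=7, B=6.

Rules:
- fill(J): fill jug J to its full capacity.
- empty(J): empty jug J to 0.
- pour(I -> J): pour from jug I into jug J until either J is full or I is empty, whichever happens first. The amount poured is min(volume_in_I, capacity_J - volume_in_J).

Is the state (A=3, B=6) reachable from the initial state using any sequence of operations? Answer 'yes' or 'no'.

BFS explored all 39 reachable states.
Reachable set includes: (0,0), (0,1), (0,2), (0,3), (0,4), (0,5), (0,6), (0,7), (0,8), (0,9), (0,10), (0,11) ...
Target (A=3, B=6) not in reachable set → no.

Answer: no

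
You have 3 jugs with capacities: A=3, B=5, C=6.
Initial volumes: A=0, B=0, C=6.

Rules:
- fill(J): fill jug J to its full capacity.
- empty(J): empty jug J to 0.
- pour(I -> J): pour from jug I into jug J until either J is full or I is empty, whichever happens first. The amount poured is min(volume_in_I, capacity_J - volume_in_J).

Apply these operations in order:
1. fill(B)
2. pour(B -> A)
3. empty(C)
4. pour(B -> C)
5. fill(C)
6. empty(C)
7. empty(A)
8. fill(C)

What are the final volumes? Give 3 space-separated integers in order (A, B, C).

Answer: 0 0 6

Derivation:
Step 1: fill(B) -> (A=0 B=5 C=6)
Step 2: pour(B -> A) -> (A=3 B=2 C=6)
Step 3: empty(C) -> (A=3 B=2 C=0)
Step 4: pour(B -> C) -> (A=3 B=0 C=2)
Step 5: fill(C) -> (A=3 B=0 C=6)
Step 6: empty(C) -> (A=3 B=0 C=0)
Step 7: empty(A) -> (A=0 B=0 C=0)
Step 8: fill(C) -> (A=0 B=0 C=6)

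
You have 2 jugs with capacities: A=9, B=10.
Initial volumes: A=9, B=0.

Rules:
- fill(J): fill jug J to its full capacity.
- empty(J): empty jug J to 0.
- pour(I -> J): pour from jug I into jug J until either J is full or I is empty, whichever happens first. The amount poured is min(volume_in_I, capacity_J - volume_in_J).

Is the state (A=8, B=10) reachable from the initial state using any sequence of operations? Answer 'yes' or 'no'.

BFS from (A=9, B=0):
  1. pour(A -> B) -> (A=0 B=9)
  2. fill(A) -> (A=9 B=9)
  3. pour(A -> B) -> (A=8 B=10)
Target reached → yes.

Answer: yes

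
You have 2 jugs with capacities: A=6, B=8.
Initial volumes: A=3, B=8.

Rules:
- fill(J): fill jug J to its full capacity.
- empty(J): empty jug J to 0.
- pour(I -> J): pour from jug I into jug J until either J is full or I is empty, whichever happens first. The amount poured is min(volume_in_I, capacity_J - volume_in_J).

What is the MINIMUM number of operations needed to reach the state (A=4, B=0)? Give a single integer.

Answer: 6

Derivation:
BFS from (A=3, B=8). One shortest path:
  1. fill(A) -> (A=6 B=8)
  2. empty(B) -> (A=6 B=0)
  3. pour(A -> B) -> (A=0 B=6)
  4. fill(A) -> (A=6 B=6)
  5. pour(A -> B) -> (A=4 B=8)
  6. empty(B) -> (A=4 B=0)
Reached target in 6 moves.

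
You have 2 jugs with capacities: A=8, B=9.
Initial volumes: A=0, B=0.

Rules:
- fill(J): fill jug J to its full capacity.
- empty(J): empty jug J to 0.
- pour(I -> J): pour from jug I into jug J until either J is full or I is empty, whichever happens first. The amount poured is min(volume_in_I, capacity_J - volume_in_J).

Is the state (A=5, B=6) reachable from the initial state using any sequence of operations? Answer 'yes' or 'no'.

BFS explored all 34 reachable states.
Reachable set includes: (0,0), (0,1), (0,2), (0,3), (0,4), (0,5), (0,6), (0,7), (0,8), (0,9), (1,0), (1,9) ...
Target (A=5, B=6) not in reachable set → no.

Answer: no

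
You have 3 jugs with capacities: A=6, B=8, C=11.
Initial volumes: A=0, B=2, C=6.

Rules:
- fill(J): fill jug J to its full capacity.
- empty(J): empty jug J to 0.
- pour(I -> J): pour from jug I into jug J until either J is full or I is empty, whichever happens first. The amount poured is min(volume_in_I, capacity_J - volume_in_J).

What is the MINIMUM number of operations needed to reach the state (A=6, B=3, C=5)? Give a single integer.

BFS from (A=0, B=2, C=6). One shortest path:
  1. fill(B) -> (A=0 B=8 C=6)
  2. pour(B -> C) -> (A=0 B=3 C=11)
  3. pour(C -> A) -> (A=6 B=3 C=5)
Reached target in 3 moves.

Answer: 3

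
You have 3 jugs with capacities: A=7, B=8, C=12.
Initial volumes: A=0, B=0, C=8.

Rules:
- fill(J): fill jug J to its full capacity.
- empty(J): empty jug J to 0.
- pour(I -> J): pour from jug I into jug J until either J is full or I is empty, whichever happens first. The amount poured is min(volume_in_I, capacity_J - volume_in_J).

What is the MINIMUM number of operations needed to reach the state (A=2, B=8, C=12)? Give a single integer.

Answer: 5

Derivation:
BFS from (A=0, B=0, C=8). One shortest path:
  1. fill(A) -> (A=7 B=0 C=8)
  2. pour(A -> B) -> (A=0 B=7 C=8)
  3. fill(A) -> (A=7 B=7 C=8)
  4. pour(A -> B) -> (A=6 B=8 C=8)
  5. pour(A -> C) -> (A=2 B=8 C=12)
Reached target in 5 moves.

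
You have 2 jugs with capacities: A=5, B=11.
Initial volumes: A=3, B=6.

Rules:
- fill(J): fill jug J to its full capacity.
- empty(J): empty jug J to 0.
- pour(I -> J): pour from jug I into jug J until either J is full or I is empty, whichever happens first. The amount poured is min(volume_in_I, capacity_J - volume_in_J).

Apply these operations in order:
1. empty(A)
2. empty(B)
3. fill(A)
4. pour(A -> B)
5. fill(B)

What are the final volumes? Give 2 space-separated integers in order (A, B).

Step 1: empty(A) -> (A=0 B=6)
Step 2: empty(B) -> (A=0 B=0)
Step 3: fill(A) -> (A=5 B=0)
Step 4: pour(A -> B) -> (A=0 B=5)
Step 5: fill(B) -> (A=0 B=11)

Answer: 0 11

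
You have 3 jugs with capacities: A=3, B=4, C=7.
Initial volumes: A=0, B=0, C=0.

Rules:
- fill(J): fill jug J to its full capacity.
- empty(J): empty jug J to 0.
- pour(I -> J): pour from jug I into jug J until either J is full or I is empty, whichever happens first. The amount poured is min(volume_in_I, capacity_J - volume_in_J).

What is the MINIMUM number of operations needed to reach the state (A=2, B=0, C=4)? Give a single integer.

BFS from (A=0, B=0, C=0). One shortest path:
  1. fill(A) -> (A=3 B=0 C=0)
  2. pour(A -> B) -> (A=0 B=3 C=0)
  3. fill(A) -> (A=3 B=3 C=0)
  4. pour(A -> B) -> (A=2 B=4 C=0)
  5. pour(B -> C) -> (A=2 B=0 C=4)
Reached target in 5 moves.

Answer: 5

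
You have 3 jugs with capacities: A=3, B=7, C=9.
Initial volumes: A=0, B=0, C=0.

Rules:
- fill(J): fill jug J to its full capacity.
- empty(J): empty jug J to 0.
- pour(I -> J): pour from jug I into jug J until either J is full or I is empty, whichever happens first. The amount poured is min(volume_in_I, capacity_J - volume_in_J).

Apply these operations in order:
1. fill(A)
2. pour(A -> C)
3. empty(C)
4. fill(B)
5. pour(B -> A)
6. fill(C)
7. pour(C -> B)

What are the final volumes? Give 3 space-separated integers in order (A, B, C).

Answer: 3 7 6

Derivation:
Step 1: fill(A) -> (A=3 B=0 C=0)
Step 2: pour(A -> C) -> (A=0 B=0 C=3)
Step 3: empty(C) -> (A=0 B=0 C=0)
Step 4: fill(B) -> (A=0 B=7 C=0)
Step 5: pour(B -> A) -> (A=3 B=4 C=0)
Step 6: fill(C) -> (A=3 B=4 C=9)
Step 7: pour(C -> B) -> (A=3 B=7 C=6)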